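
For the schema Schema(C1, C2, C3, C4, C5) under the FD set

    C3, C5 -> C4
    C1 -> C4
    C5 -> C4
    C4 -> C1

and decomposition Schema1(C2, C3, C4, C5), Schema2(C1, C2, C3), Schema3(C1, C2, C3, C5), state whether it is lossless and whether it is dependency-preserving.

Lossless test (chase): Rows 1 and 3 agree on C3, C5; apply C3, C5→C4 and equate their C4 entries. Rows 2 and 3 agree on C1; apply C1→C4 and equate their C4 entries. Rows 1 and 2 agree on C4; apply C4→C1 and equate their C1 entries. Row 1 is now all distinguished symbols — the join is lossless.
Dependency preservation: the restricted closure of {C1} across the fragments never reaches {C4}, so C1 → C4 cannot be enforced without a join — not preserved.

lossless but not dependency-preserving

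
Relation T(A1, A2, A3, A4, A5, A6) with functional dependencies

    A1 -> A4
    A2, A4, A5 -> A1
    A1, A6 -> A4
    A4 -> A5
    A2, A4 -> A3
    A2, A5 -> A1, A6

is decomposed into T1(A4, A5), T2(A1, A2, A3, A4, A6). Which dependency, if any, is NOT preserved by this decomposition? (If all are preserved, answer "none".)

A2, A5 -> A1, A6

Check A2, A5 → A1, A6: no single fragment contains all of {A1, A2, A5, A6}, and the restricted closure of {A2, A5} across the fragments never reaches {A1, A6}.
A1 → A4 is preserved.
A2, A4, A5 → A1 is preserved.
A1, A6 → A4 is preserved.
A4 → A5 is preserved.
A2, A4 → A3 is preserved.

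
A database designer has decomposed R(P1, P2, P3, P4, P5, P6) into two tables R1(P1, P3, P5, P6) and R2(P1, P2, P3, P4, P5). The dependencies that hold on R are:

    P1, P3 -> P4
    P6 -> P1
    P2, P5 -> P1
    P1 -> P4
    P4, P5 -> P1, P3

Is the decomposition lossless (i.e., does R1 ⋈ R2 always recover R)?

No

Common attributes: R1 ∩ R2 = {P1, P3, P5}.
Closure of {P1, P3, P5}: P1, P3 → P4 applies, adding P4. So (P1, P3, P5)⁺ = {P1, P3, P4, P5}.
The closure contains neither all of R1 = {P1, P3, P5, P6} nor all of R2 = {P1, P2, P3, P4, P5}, so the common attributes are not a superkey of either fragment. The join is lossy.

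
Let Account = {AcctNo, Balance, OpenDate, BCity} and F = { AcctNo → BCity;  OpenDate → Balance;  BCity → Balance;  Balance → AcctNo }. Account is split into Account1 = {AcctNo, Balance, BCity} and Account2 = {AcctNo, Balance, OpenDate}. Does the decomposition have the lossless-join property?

Common attributes: Account1 ∩ Account2 = {AcctNo, Balance}.
Closure of {AcctNo, Balance}: AcctNo → BCity applies, adding BCity. So (AcctNo, Balance)⁺ = {AcctNo, Balance, BCity}.
This closure contains every attribute of Account1, so Account1 ∩ Account2 → Account1. The join is lossless.

Yes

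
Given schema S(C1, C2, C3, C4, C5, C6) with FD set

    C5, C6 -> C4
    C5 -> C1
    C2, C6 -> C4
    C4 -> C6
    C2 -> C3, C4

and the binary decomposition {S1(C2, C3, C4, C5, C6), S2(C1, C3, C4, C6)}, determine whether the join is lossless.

Common attributes: S1 ∩ S2 = {C3, C4, C6}.
No dependency enlarges {C3, C4, C6}, so (C3, C4, C6)⁺ = {C3, C4, C6}.
The closure contains neither all of S1 = {C2, C3, C4, C5, C6} nor all of S2 = {C1, C3, C4, C6}, so the common attributes are not a superkey of either fragment. The join is lossy.

No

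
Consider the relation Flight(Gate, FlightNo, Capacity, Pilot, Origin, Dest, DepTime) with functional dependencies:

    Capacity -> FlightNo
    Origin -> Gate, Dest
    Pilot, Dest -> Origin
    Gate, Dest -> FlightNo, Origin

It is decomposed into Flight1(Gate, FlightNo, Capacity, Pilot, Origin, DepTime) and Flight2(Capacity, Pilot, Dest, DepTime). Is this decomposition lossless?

No

Common attributes: Flight1 ∩ Flight2 = {Capacity, Pilot, DepTime}.
Closure of {Capacity, Pilot, DepTime}: Capacity → FlightNo applies, adding FlightNo. So (Capacity, Pilot, DepTime)⁺ = {FlightNo, Capacity, Pilot, DepTime}.
The closure contains neither all of Flight1 = {Gate, FlightNo, Capacity, Pilot, Origin, DepTime} nor all of Flight2 = {Capacity, Pilot, Dest, DepTime}, so the common attributes are not a superkey of either fragment. The join is lossy.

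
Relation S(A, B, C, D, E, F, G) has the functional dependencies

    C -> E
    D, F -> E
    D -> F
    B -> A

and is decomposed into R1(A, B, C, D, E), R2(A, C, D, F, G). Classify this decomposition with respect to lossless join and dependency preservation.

lossy but dependency-preserving

Lossless test: (A, C, D)⁺ = {A, C, D, E, F}, which is a superkey of neither fragment — lossy.
Dependency preservation: D, F → E is not contained in any single fragment, but the restricted closure of its left-hand side across the fragments still reaches the right-hand side; the remaining FDs each lie inside some fragment. All dependencies are preserved.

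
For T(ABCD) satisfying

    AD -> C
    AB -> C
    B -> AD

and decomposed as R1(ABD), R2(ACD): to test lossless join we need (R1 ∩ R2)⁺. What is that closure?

R1 ∩ R2 = {AD}.
AD → C applies, adding C
Closure: {ACD}.

ACD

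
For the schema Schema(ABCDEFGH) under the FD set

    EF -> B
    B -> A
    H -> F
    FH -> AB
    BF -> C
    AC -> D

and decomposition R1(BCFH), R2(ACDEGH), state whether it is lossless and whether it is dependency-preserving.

Lossless test: (CH)⁺ = {ABCDFH}, which contains all of one fragment — lossless.
Dependency preservation: the restricted closure of {EF} across the fragments never reaches {B}, so EF → B cannot be enforced without a join — not preserved.

lossless but not dependency-preserving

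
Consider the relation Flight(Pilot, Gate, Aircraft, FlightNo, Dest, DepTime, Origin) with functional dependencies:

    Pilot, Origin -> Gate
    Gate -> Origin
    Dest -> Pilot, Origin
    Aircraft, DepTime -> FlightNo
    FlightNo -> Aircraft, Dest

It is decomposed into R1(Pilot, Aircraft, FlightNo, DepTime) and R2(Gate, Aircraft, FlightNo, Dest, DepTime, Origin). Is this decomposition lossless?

Yes

Common attributes: R1 ∩ R2 = {Aircraft, FlightNo, DepTime}.
Closure of {Aircraft, FlightNo, DepTime}: FlightNo → Aircraft, Dest applies, adding Dest; Dest → Pilot, Origin applies, adding Pilot, Origin; Pilot, Origin → Gate applies, adding Gate. So (Aircraft, FlightNo, DepTime)⁺ = {Pilot, Gate, Aircraft, FlightNo, Dest, DepTime, Origin}.
This closure contains every attribute of R1, so R1 ∩ R2 → R1. The join is lossless.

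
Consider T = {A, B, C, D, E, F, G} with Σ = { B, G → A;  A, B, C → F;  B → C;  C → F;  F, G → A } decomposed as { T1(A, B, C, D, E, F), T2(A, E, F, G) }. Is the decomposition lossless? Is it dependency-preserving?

Lossless test: (A, E, F)⁺ = {A, E, F}, which is a superkey of neither fragment — lossy.
Dependency preservation: B, G → A is not contained in any single fragment, but the restricted closure of its left-hand side across the fragments still reaches the right-hand side; the remaining FDs each lie inside some fragment. All dependencies are preserved.

lossy but dependency-preserving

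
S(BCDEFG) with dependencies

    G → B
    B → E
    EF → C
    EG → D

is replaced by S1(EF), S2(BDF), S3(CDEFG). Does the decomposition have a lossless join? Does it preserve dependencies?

lossy and not dependency-preserving

Lossless test (chase): Rows 1 and 3 agree on EF; apply EF→C and equate their C entries. No row becomes fully distinguished — the join is lossy.
Dependency preservation: the restricted closure of {G} across the fragments never reaches {B}, so G → B cannot be enforced without a join — not preserved.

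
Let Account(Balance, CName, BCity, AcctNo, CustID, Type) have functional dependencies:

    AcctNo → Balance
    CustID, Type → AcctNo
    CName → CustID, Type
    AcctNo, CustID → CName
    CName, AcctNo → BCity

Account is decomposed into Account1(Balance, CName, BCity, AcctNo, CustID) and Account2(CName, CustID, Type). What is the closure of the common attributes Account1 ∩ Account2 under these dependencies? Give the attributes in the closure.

Account1 ∩ Account2 = {CName, CustID}.
CName → CustID, Type applies, adding Type
CustID, Type → AcctNo applies, adding AcctNo
CName, AcctNo → BCity applies, adding BCity
AcctNo → Balance applies, adding Balance
Closure: {Balance, CName, BCity, AcctNo, CustID, Type}.

Balance, CName, BCity, AcctNo, CustID, Type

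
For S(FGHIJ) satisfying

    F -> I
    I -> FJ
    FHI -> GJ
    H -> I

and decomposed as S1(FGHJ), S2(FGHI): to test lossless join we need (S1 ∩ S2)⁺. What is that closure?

S1 ∩ S2 = {FGH}.
F → I applies, adding I
I → FJ applies, adding J
Closure: {FGHIJ}.

FGHIJ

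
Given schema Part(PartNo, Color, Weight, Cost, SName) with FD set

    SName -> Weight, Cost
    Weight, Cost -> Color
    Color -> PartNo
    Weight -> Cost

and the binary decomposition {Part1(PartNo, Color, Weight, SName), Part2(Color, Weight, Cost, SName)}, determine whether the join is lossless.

Yes

Common attributes: Part1 ∩ Part2 = {Color, Weight, SName}.
Closure of {Color, Weight, SName}: SName → Weight, Cost applies, adding Cost; Color → PartNo applies, adding PartNo. So (Color, Weight, SName)⁺ = {PartNo, Color, Weight, Cost, SName}.
This closure contains every attribute of Part1, so Part1 ∩ Part2 → Part1. The join is lossless.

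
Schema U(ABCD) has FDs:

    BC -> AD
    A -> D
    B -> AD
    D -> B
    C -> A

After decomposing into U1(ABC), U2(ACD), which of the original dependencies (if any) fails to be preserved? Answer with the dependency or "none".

BC → AD: restricted closure across fragments reaches AD.
A → D lies within U2.
B → AD: restricted closure across fragments reaches AD.
D → B: restricted closure across fragments reaches B.
C → A lies within U1.
Every dependency is enforceable on the fragments, so the decomposition is dependency-preserving.

none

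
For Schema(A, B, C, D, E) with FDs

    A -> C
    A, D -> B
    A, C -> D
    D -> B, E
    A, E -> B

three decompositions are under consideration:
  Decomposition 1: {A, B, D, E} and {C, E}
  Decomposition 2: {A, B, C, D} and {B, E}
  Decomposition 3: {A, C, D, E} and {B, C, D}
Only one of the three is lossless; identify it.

Decomposition 3

Decomposition 1: common = {E}, closure = {E} → lossy.
Decomposition 2: common = {B}, closure = {B} → lossy.
Decomposition 3: common = {C, D}, closure = {B, C, D, E} → lossless.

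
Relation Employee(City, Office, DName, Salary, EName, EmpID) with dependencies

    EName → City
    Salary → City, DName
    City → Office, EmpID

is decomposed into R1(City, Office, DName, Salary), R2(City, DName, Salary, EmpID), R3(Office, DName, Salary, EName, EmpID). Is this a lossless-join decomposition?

Chase test. Columns are City, Office, DName, Salary, EName, EmpID; row i has aⱼ where attribute j ∈ Ri, else bᵢⱼ.
Initial tableau (one row per fragment):
  row 1: a1 a2 a3 a4 b15 b16
  row 2: a1 b22 a3 a4 b25 a6
  row 3: b31 a2 a3 a4 a5 a6
Rows 1 and 3 agree on Salary; apply Salary→City, DName and equate their City, DName entries.
Rows 1 and 2 agree on City; apply City→Office, EmpID and equate their Office, EmpID entries.
Row 3 is now all distinguished symbols — the join is lossless.

Yes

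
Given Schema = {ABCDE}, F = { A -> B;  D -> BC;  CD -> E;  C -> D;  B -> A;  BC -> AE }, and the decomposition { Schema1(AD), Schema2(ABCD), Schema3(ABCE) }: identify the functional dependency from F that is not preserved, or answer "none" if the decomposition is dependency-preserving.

none

A → B lies within Schema2.
D → BC lies within Schema2.
CD → E: restricted closure across fragments reaches E.
C → D lies within Schema2.
B → A lies within Schema2.
BC → AE lies within Schema3.
Every dependency is enforceable on the fragments, so the decomposition is dependency-preserving.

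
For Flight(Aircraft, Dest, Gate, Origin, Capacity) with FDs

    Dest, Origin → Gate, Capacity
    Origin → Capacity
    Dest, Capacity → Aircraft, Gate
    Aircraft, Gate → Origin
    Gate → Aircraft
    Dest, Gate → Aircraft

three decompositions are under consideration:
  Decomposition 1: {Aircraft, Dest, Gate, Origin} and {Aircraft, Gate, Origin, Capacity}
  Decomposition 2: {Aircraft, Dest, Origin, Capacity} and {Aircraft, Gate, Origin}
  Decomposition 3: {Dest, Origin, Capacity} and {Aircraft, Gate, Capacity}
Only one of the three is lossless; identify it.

Decomposition 1: common = {Aircraft, Gate, Origin}, closure = {Aircraft, Gate, Origin, Capacity} → lossless.
Decomposition 2: common = {Aircraft, Origin}, closure = {Aircraft, Origin, Capacity} → lossy.
Decomposition 3: common = {Capacity}, closure = {Capacity} → lossy.

Decomposition 1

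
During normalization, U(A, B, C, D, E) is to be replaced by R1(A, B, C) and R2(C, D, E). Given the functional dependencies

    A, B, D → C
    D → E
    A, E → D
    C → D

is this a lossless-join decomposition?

Yes

Common attributes: R1 ∩ R2 = {C}.
Closure of {C}: C → D applies, adding D; D → E applies, adding E. So (C)⁺ = {C, D, E}.
This closure contains every attribute of R2, so R1 ∩ R2 → R2. The join is lossless.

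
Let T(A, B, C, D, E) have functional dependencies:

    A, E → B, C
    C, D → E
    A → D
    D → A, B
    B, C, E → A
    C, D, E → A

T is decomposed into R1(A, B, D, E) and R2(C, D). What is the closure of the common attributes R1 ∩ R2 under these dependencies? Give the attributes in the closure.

R1 ∩ R2 = {D}.
D → A, B applies, adding A, B
Closure: {A, B, D}.

A, B, D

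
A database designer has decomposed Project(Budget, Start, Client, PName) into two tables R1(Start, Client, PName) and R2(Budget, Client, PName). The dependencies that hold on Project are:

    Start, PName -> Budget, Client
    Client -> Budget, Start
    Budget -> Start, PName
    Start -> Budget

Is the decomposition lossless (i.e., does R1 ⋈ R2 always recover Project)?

Yes

Common attributes: R1 ∩ R2 = {Client, PName}.
Closure of {Client, PName}: Client → Budget, Start applies, adding Budget, Start. So (Client, PName)⁺ = {Budget, Start, Client, PName}.
This closure contains every attribute of R1, so R1 ∩ R2 → R1. The join is lossless.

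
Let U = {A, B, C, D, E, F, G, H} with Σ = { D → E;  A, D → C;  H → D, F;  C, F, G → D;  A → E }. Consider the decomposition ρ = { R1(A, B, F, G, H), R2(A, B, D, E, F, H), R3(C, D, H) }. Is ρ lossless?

No

Chase test. Columns are A, B, C, D, E, F, G, H; row i has aⱼ where attribute j ∈ Ri, else bᵢⱼ.
Initial tableau (one row per fragment):
  row 1: a1 a2 b13 b14 b15 a6 a7 a8
  row 2: a1 a2 b23 a4 a5 a6 b27 a8
  row 3: b31 b32 a3 a4 b35 b36 b37 a8
Rows 2 and 3 agree on D; apply D→E and equate their E entries.
Rows 1 and 2 agree on H; apply H→D, F and equate their D, F entries.
Rows 1 and 3 agree on H; apply H→D, F and equate their D, F entries.
Rows 1 and 2 agree on A; apply A→E and equate their E entries.
Rows 1 and 2 agree on A, D; apply A, D→C and equate their C entries.
No row becomes fully distinguished — the join is lossy.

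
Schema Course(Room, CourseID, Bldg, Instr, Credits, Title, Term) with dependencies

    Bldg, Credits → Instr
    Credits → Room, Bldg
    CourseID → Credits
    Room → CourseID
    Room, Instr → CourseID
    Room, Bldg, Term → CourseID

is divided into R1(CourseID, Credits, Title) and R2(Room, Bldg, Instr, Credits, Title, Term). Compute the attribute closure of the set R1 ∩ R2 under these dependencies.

Room, CourseID, Bldg, Instr, Credits, Title

R1 ∩ R2 = {Credits, Title}.
Credits → Room, Bldg applies, adding Room, Bldg
Room → CourseID applies, adding CourseID
Bldg, Credits → Instr applies, adding Instr
Closure: {Room, CourseID, Bldg, Instr, Credits, Title}.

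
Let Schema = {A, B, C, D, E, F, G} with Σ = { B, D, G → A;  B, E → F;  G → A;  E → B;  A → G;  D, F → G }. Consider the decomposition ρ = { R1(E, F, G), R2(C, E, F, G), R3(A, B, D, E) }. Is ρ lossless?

Chase test. Columns are A, B, C, D, E, F, G; row i has aⱼ where attribute j ∈ Ri, else bᵢⱼ.
Initial tableau (one row per fragment):
  row 1: b11 b12 b13 b14 a5 a6 a7
  row 2: b21 b22 a3 b24 a5 a6 a7
  row 3: a1 a2 b33 a4 a5 b36 b37
Rows 1 and 2 agree on G; apply G→A and equate their A entries.
Rows 1 and 2 agree on E; apply E→B and equate their B entries.
Rows 1 and 3 agree on E; apply E→B and equate their B entries.
Rows 1 and 3 agree on B, E; apply B, E→F and equate their F entries.
No row becomes fully distinguished — the join is lossy.

No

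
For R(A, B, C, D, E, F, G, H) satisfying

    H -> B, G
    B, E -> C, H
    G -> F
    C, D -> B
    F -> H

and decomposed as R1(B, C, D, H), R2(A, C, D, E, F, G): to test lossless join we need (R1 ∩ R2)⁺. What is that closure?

R1 ∩ R2 = {C, D}.
C, D → B applies, adding B
Closure: {B, C, D}.

B, C, D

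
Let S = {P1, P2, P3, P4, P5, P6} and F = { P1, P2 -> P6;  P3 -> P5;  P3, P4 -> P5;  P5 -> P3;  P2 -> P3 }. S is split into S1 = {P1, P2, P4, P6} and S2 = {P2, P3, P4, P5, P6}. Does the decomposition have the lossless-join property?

Yes

Common attributes: S1 ∩ S2 = {P2, P4, P6}.
Closure of {P2, P4, P6}: P2 → P3 applies, adding P3; P3 → P5 applies, adding P5. So (P2, P4, P6)⁺ = {P2, P3, P4, P5, P6}.
This closure contains every attribute of S2, so S1 ∩ S2 → S2. The join is lossless.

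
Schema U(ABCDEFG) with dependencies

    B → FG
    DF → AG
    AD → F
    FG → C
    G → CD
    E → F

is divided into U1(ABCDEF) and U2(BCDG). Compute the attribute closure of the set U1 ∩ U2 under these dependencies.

ABCDFG

U1 ∩ U2 = {BCD}.
B → FG applies, adding FG
DF → AG applies, adding A
Closure: {ABCDFG}.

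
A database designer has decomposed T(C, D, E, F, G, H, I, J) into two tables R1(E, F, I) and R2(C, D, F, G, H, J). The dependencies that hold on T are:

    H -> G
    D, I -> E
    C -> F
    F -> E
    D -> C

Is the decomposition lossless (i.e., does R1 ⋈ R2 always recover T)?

No

Common attributes: R1 ∩ R2 = {F}.
Closure of {F}: F → E applies, adding E. So (F)⁺ = {E, F}.
The closure contains neither all of R1 = {E, F, I} nor all of R2 = {C, D, F, G, H, J}, so the common attributes are not a superkey of either fragment. The join is lossy.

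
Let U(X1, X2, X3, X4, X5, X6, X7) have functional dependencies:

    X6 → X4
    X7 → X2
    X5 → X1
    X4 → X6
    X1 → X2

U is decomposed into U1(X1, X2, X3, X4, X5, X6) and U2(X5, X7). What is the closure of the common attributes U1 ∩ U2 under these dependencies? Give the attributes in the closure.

X1, X2, X5

U1 ∩ U2 = {X5}.
X5 → X1 applies, adding X1
X1 → X2 applies, adding X2
Closure: {X1, X2, X5}.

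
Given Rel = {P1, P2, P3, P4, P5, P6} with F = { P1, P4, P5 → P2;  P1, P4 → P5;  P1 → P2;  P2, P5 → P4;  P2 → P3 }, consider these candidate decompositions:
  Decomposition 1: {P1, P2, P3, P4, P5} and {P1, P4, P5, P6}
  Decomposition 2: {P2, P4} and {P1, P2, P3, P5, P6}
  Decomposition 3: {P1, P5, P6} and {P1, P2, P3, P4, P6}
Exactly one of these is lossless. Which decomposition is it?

Decomposition 1: common = {P1, P4, P5}, closure = {P1, P2, P3, P4, P5} → lossless.
Decomposition 2: common = {P2}, closure = {P2, P3} → lossy.
Decomposition 3: common = {P1, P6}, closure = {P1, P2, P3, P6} → lossy.

Decomposition 1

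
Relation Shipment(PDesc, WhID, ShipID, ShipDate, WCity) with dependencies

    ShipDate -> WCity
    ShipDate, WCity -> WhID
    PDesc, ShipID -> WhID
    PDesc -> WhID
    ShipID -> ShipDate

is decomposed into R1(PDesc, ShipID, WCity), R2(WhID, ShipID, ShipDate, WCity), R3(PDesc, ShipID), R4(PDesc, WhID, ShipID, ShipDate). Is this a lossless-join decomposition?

Yes

Chase test. Columns are PDesc, WhID, ShipID, ShipDate, WCity; row i has aⱼ where attribute j ∈ Ri, else bᵢⱼ.
Initial tableau (one row per fragment):
  row 1: a1 b12 a3 b14 a5
  row 2: b21 a2 a3 a4 a5
  row 3: a1 b32 a3 b34 b35
  row 4: a1 a2 a3 a4 b45
Rows 2 and 4 agree on ShipDate; apply ShipDate→WCity and equate their WCity entries.
Rows 1 and 3 agree on PDesc, ShipID; apply PDesc, ShipID→WhID and equate their WhID entries.
Rows 1 and 4 agree on PDesc, ShipID; apply PDesc, ShipID→WhID and equate their WhID entries.
Rows 1 and 2 agree on ShipID; apply ShipID→ShipDate and equate their ShipDate entries.
Rows 1 and 3 agree on ShipID; apply ShipID→ShipDate and equate their ShipDate entries.
Rows 1 and 3 agree on ShipDate; apply ShipDate→WCity and equate their WCity entries.
Row 1 is now all distinguished symbols — the join is lossless.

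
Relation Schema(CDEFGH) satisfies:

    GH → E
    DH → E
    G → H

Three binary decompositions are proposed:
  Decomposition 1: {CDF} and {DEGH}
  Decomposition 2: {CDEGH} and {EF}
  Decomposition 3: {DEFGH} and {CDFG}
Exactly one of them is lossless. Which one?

Decomposition 3

Decomposition 1: common = {D}, closure = {D} → lossy.
Decomposition 2: common = {E}, closure = {E} → lossy.
Decomposition 3: common = {DFG}, closure = {DEFGH} → lossless.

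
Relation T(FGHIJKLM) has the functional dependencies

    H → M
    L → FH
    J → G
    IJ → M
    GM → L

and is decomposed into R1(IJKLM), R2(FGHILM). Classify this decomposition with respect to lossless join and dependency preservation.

lossy and not dependency-preserving

Lossless test: (ILM)⁺ = {FHILM}, which is a superkey of neither fragment — lossy.
Dependency preservation: the restricted closure of {J} across the fragments never reaches {G}, so J → G cannot be enforced without a join — not preserved.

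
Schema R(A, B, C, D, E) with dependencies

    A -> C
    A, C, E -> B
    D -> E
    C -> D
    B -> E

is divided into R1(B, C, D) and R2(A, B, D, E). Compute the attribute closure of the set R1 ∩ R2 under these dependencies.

B, D, E

R1 ∩ R2 = {B, D}.
D → E applies, adding E
Closure: {B, D, E}.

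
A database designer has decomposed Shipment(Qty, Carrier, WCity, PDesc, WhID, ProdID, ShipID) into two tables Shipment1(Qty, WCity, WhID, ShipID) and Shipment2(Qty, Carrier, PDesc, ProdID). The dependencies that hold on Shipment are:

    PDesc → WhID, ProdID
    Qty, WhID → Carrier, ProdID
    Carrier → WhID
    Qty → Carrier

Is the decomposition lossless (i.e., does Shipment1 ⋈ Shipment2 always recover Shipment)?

Common attributes: Shipment1 ∩ Shipment2 = {Qty}.
Closure of {Qty}: Qty → Carrier applies, adding Carrier; Carrier → WhID applies, adding WhID; Qty, WhID → Carrier, ProdID applies, adding ProdID. So (Qty)⁺ = {Qty, Carrier, WhID, ProdID}.
The closure contains neither all of Shipment1 = {Qty, WCity, WhID, ShipID} nor all of Shipment2 = {Qty, Carrier, PDesc, ProdID}, so the common attributes are not a superkey of either fragment. The join is lossy.

No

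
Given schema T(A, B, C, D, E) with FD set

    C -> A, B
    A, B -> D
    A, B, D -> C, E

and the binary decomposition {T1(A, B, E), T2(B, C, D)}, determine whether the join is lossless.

Common attributes: T1 ∩ T2 = {B}.
No dependency enlarges {B}, so (B)⁺ = {B}.
The closure contains neither all of T1 = {A, B, E} nor all of T2 = {B, C, D}, so the common attributes are not a superkey of either fragment. The join is lossy.

No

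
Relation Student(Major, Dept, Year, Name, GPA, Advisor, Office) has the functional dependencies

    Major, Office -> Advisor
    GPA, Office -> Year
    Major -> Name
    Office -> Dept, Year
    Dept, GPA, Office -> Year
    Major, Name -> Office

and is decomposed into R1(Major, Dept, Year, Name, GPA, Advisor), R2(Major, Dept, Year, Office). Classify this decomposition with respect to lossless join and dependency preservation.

Lossless test: (Major, Dept, Year)⁺ = {Major, Dept, Year, Name, Advisor, Office}, which contains all of one fragment — lossless.
Dependency preservation: Major, Office → Advisor; GPA, Office → Year; Dept, GPA, Office → Year; Major, Name → Office are not contained in any single fragment, but the restricted closure of each left-hand side across the fragments still reaches the right-hand side; the remaining FDs each lie inside some fragment. All dependencies are preserved.

lossless and dependency-preserving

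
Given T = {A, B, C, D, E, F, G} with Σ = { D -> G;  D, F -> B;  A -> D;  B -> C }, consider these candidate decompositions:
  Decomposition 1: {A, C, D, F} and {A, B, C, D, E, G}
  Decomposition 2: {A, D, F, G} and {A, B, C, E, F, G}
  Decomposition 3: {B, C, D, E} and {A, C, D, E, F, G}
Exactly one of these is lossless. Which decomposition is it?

Decomposition 1: common = {A, C, D}, closure = {A, C, D, G} → lossy.
Decomposition 2: common = {A, F, G}, closure = {A, B, C, D, F, G} → lossless.
Decomposition 3: common = {C, D, E}, closure = {C, D, E, G} → lossy.

Decomposition 2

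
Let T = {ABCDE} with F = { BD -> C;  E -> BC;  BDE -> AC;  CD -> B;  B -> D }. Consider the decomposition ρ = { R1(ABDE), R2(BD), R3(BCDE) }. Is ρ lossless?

Yes

Chase test. Columns are ABCDE; row i has aⱼ where attribute j ∈ Ri, else bᵢⱼ.
Initial tableau (one row per fragment):
  row 1: a1 a2 b13 a4 a5
  row 2: b21 a2 b23 a4 b25
  row 3: b31 a2 a3 a4 a5
Rows 1 and 2 agree on BD; apply BD→C and equate their C entries.
Rows 1 and 3 agree on BD; apply BD→C and equate their C entries.
Rows 1 and 3 agree on BDE; apply BDE→AC and equate their AC entries.
Row 1 is now all distinguished symbols — the join is lossless.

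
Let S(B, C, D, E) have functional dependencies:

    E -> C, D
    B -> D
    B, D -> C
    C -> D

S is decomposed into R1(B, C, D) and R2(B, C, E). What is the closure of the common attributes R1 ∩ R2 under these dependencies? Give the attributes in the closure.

R1 ∩ R2 = {B, C}.
B → D applies, adding D
Closure: {B, C, D}.

B, C, D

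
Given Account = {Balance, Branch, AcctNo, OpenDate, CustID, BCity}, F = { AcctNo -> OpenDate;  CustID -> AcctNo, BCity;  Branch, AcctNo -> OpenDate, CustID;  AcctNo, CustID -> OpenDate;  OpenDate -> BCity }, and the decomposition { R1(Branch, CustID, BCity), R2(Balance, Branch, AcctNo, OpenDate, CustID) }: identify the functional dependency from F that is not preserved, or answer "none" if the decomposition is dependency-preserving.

Check OpenDate → BCity: no single fragment contains all of {OpenDate, BCity}, and the restricted closure of {OpenDate} across the fragments never reaches {BCity}.
AcctNo → OpenDate is preserved.
CustID → AcctNo, BCity is preserved.
Branch, AcctNo → OpenDate, CustID is preserved.
AcctNo, CustID → OpenDate is preserved.

OpenDate -> BCity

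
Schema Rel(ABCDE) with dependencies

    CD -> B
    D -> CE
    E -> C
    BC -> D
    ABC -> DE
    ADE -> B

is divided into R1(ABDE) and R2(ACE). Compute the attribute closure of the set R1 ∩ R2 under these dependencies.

R1 ∩ R2 = {AE}.
E → C applies, adding C
Closure: {ACE}.

ACE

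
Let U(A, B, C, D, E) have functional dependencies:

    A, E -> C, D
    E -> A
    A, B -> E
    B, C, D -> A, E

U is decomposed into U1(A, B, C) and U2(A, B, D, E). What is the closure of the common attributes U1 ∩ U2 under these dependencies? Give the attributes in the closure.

U1 ∩ U2 = {A, B}.
A, B → E applies, adding E
A, E → C, D applies, adding C, D
Closure: {A, B, C, D, E}.

A, B, C, D, E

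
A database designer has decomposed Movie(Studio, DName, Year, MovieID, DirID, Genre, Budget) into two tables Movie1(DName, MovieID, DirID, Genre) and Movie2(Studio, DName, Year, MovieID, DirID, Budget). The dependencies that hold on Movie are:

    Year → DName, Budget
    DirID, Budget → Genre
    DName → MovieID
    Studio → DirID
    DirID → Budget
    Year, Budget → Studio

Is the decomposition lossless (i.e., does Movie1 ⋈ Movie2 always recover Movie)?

Yes

Common attributes: Movie1 ∩ Movie2 = {DName, MovieID, DirID}.
Closure of {DName, MovieID, DirID}: DirID → Budget applies, adding Budget; DirID, Budget → Genre applies, adding Genre. So (DName, MovieID, DirID)⁺ = {DName, MovieID, DirID, Genre, Budget}.
This closure contains every attribute of Movie1, so Movie1 ∩ Movie2 → Movie1. The join is lossless.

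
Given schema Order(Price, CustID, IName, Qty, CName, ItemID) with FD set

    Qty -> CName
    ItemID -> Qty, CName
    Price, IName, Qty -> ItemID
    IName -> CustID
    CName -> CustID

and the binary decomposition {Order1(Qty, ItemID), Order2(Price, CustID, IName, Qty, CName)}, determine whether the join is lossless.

Common attributes: Order1 ∩ Order2 = {Qty}.
Closure of {Qty}: Qty → CName applies, adding CName; CName → CustID applies, adding CustID. So (Qty)⁺ = {CustID, Qty, CName}.
The closure contains neither all of Order1 = {Qty, ItemID} nor all of Order2 = {Price, CustID, IName, Qty, CName}, so the common attributes are not a superkey of either fragment. The join is lossy.

No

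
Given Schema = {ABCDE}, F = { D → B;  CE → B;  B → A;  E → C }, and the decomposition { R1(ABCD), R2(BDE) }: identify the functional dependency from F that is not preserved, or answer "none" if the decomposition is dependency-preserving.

E → C

Check E → C: no single fragment contains all of {CE}, and the restricted closure of {E} across the fragments never reaches {C}.
D → B is preserved.
CE → B is preserved.
B → A is preserved.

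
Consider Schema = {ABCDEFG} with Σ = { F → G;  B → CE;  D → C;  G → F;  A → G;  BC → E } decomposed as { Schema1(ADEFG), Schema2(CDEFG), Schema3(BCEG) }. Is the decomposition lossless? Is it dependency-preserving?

Lossless test (chase): Rows 1 and 2 agree on D; apply D→C and equate their C entries. Rows 1 and 3 agree on G; apply G→F and equate their F entries. No row becomes fully distinguished — the join is lossy.
Dependency preservation: every FD's attributes lie within a single fragment, so each can be enforced locally — preserved.

lossy but dependency-preserving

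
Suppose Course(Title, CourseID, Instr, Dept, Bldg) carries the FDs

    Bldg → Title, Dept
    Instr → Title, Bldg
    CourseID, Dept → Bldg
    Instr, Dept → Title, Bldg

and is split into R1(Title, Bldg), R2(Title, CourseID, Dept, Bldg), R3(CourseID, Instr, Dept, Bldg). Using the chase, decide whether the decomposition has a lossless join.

Yes

Chase test. Columns are Title, CourseID, Instr, Dept, Bldg; row i has aⱼ where attribute j ∈ Ri, else bᵢⱼ.
Initial tableau (one row per fragment):
  row 1: a1 b12 b13 b14 a5
  row 2: a1 a2 b23 a4 a5
  row 3: b31 a2 a3 a4 a5
Rows 1 and 2 agree on Bldg; apply Bldg→Title, Dept and equate their Title, Dept entries.
Rows 1 and 3 agree on Bldg; apply Bldg→Title, Dept and equate their Title, Dept entries.
Row 3 is now all distinguished symbols — the join is lossless.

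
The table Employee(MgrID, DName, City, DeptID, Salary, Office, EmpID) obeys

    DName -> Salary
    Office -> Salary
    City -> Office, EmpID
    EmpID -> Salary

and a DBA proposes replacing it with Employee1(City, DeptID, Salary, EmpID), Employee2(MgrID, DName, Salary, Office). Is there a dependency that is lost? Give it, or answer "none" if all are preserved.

City -> Office, EmpID

Check City → Office, EmpID: no single fragment contains all of {City, Office, EmpID}, and the restricted closure of {City} across the fragments never reaches {Office, EmpID}.
DName → Salary is preserved.
Office → Salary is preserved.
EmpID → Salary is preserved.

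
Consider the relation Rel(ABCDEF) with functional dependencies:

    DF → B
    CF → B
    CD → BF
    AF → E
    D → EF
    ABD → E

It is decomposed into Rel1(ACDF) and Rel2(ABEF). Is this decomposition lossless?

Common attributes: Rel1 ∩ Rel2 = {AF}.
Closure of {AF}: AF → E applies, adding E. So (AF)⁺ = {AEF}.
The closure contains neither all of Rel1 = {ACDF} nor all of Rel2 = {ABEF}, so the common attributes are not a superkey of either fragment. The join is lossy.

No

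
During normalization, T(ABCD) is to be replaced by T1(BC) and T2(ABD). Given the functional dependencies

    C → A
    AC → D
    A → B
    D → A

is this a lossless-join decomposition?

Common attributes: T1 ∩ T2 = {B}.
No dependency enlarges {B}, so (B)⁺ = {B}.
The closure contains neither all of T1 = {BC} nor all of T2 = {ABD}, so the common attributes are not a superkey of either fragment. The join is lossy.

No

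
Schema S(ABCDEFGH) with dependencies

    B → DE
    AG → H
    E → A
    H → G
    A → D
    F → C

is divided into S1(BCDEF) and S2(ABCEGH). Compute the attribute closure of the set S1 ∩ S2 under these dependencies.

S1 ∩ S2 = {BCE}.
B → DE applies, adding D
E → A applies, adding A
Closure: {ABCDE}.

ABCDE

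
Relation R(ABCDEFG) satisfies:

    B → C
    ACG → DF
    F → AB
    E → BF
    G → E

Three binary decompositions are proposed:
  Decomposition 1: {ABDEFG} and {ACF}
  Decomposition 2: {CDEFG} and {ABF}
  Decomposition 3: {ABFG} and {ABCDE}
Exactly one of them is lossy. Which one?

Decomposition 1: common = {AF}, closure = {ABCF} → lossless.
Decomposition 2: common = {F}, closure = {ABCF} → lossless.
Decomposition 3: common = {AB}, closure = {ABC} → lossy.

Decomposition 3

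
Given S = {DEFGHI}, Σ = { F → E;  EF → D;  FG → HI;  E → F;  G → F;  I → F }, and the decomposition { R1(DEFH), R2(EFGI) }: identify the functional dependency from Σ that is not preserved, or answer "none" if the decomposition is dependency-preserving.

Check FG → HI: no single fragment contains all of {FGHI}, and the restricted closure of {FG} across the fragments never reaches {HI}.
F → E is preserved.
EF → D is preserved.
E → F is preserved.
G → F is preserved.
I → F is preserved.

FG → HI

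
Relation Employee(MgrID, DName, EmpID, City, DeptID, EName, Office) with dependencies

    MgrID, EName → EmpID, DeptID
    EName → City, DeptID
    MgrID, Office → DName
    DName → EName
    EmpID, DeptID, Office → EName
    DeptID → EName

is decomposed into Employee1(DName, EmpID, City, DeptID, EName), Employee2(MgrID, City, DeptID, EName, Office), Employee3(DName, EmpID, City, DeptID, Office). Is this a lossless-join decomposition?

No

Chase test. Columns are MgrID, DName, EmpID, City, DeptID, EName, Office; row i has aⱼ where attribute j ∈ Employeei, else bᵢⱼ.
Initial tableau (one row per fragment):
  row 1: b11 a2 a3 a4 a5 a6 b17
  row 2: a1 b22 b23 a4 a5 a6 a7
  row 3: b31 a2 a3 a4 a5 b36 a7
Rows 1 and 3 agree on DName; apply DName→EName and equate their EName entries.
No row becomes fully distinguished — the join is lossy.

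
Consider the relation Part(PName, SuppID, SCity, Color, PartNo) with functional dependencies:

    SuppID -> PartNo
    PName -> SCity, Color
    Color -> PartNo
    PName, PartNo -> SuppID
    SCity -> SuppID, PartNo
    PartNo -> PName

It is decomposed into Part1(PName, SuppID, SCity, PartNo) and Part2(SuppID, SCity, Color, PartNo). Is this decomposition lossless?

Yes

Common attributes: Part1 ∩ Part2 = {SuppID, SCity, PartNo}.
Closure of {SuppID, SCity, PartNo}: PartNo → PName applies, adding PName; PName → SCity, Color applies, adding Color. So (SuppID, SCity, PartNo)⁺ = {PName, SuppID, SCity, Color, PartNo}.
This closure contains every attribute of Part1, so Part1 ∩ Part2 → Part1. The join is lossless.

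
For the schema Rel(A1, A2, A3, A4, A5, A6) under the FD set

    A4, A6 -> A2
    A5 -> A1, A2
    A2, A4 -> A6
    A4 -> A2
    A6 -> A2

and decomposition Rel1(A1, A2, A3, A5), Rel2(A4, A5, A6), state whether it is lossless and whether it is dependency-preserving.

Lossless test: (A5)⁺ = {A1, A2, A5}, which is a superkey of neither fragment — lossy.
Dependency preservation: the restricted closure of {A4, A6} across the fragments never reaches {A2}, so A4, A6 → A2 cannot be enforced without a join — not preserved.

lossy and not dependency-preserving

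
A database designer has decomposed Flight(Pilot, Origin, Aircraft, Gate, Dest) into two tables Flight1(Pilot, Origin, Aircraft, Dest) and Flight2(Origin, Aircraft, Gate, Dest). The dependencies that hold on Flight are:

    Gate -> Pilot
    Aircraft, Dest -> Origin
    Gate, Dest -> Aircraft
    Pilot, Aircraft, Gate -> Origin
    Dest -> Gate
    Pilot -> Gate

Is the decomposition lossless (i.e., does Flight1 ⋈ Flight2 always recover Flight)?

Yes

Common attributes: Flight1 ∩ Flight2 = {Origin, Aircraft, Dest}.
Closure of {Origin, Aircraft, Dest}: Dest → Gate applies, adding Gate; Gate → Pilot applies, adding Pilot. So (Origin, Aircraft, Dest)⁺ = {Pilot, Origin, Aircraft, Gate, Dest}.
This closure contains every attribute of Flight1, so Flight1 ∩ Flight2 → Flight1. The join is lossless.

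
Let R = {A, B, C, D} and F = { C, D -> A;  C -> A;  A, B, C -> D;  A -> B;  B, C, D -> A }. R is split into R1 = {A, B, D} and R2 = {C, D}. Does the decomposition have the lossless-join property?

Common attributes: R1 ∩ R2 = {D}.
No dependency enlarges {D}, so (D)⁺ = {D}.
The closure contains neither all of R1 = {A, B, D} nor all of R2 = {C, D}, so the common attributes are not a superkey of either fragment. The join is lossy.

No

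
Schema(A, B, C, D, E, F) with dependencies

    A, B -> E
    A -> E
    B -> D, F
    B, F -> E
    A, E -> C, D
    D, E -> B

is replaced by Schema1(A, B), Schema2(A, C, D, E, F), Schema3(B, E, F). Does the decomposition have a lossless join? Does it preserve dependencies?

Lossless test (chase): Rows 1 and 2 agree on A; apply A→E and equate their E entries. Rows 1 and 3 agree on B; apply B→D, F and equate their D, F entries. Rows 1 and 2 agree on A, E; apply A, E→C, D and equate their C, D entries. Rows 1 and 2 agree on D, E; apply D, E→B and equate their B entries. Row 1 is now all distinguished symbols — the join is lossless.
Dependency preservation: the restricted closure of {B} across the fragments never reaches {D, F}, so B → D, F cannot be enforced without a join — not preserved.

lossless but not dependency-preserving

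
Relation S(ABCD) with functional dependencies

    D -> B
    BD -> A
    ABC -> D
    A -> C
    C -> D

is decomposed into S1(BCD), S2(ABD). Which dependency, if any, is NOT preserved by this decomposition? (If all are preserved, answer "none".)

D → B lies within S1.
BD → A lies within S2.
ABC → D: restricted closure across fragments reaches D.
A → C: restricted closure across fragments reaches C.
C → D lies within S1.
Every dependency is enforceable on the fragments, so the decomposition is dependency-preserving.

none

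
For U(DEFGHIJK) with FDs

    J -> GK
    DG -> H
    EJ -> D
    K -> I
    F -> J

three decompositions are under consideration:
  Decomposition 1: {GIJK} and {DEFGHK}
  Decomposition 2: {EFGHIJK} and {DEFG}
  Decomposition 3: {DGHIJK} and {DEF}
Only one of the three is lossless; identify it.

Decomposition 1: common = {GK}, closure = {GIK} → lossy.
Decomposition 2: common = {EFG}, closure = {DEFGHIJK} → lossless.
Decomposition 3: common = {D}, closure = {D} → lossy.

Decomposition 2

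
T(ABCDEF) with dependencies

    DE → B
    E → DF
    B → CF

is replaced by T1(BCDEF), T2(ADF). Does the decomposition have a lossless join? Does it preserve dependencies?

Lossless test: (DF)⁺ = {DF}, which is a superkey of neither fragment — lossy.
Dependency preservation: every FD's attributes lie within a single fragment, so each can be enforced locally — preserved.

lossy but dependency-preserving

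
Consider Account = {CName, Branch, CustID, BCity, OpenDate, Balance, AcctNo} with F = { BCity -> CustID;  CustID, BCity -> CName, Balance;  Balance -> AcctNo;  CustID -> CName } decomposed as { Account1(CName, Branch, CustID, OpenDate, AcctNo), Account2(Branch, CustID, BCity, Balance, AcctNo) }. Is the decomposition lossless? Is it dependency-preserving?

Lossless test: (Branch, CustID, AcctNo)⁺ = {CName, Branch, CustID, AcctNo}, which is a superkey of neither fragment — lossy.
Dependency preservation: CustID, BCity → CName, Balance is not contained in any single fragment, but the restricted closure of its left-hand side across the fragments still reaches the right-hand side; the remaining FDs each lie inside some fragment. All dependencies are preserved.

lossy but dependency-preserving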